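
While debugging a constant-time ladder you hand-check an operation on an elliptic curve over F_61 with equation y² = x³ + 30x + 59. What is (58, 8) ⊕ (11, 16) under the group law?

(58, 8) + (11, 16). λ = (16 - 8)/(11 - 58) ≡ 8/14 mod 61. 14⁻¹ ≡ 48 (mod 61), so λ ≡ 18.
  x = λ² - 58 - 11 = 324 - 69 ≡ 11; y = λ·(58 - 11) - 8 ≡ 45. → (11, 45)

(11, 45)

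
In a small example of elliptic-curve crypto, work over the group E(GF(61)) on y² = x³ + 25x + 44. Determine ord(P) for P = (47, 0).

2

2P: (47, 0) + (47, 0): same x and y₁ ≡ -y₂, so the sum is ∞.
2P = ∞, so the order is 2.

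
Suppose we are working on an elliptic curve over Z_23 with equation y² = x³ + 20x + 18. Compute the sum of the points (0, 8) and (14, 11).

(4, 1)

(0, 8) + (14, 11). λ = (11 - 8)/(14 - 0) ≡ 3/14 mod 23. 14⁻¹ ≡ 5 (mod 23), so λ ≡ 15.
  x = λ² - 0 - 14 = 225 - 14 ≡ 4; y = λ·(0 - 4) - 8 ≡ 1. → (4, 1)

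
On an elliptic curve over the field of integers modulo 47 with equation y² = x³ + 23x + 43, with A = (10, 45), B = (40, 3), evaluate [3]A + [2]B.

(26, 13)

First 3A:
Repeated addition: build up to 3A.
2A: tangent at (10, 45): λ = (3·10² + 23)/(2·45) ≡ 41/43. 43⁻¹ ≡ 35 (mod 47) since 43·35 = 1505 ≡ 1, so λ ≡ 41·35 ≡ 25.
  x = λ² - 10 - 10 = 625 - 20 ≡ 41; y = λ·(10 - 41) - 45 ≡ 26. → (41, 26)
3A: (41, 26) + (10, 45). λ = (45 - 26)/(10 - 41) ≡ 19/16 mod 47. 16⁻¹ ≡ 3 (mod 47), so λ ≡ 10.
  x = λ² - 41 - 10 = 100 - 51 ≡ 2; y = λ·(41 - 2) - 26 ≡ 35. → (2, 35)
3A = (2, 35).
Next 2B:
Repeated addition: build up to 2B.
2B: tangent at (40, 3): λ = (3·40² + 23)/(2·3) ≡ 29/6. 6⁻¹ ≡ 8 (mod 47), so λ ≡ 29·8 ≡ 44.
  x = λ² - 40 - 40 = 1936 - 80 ≡ 23; y = λ·(40 - 23) - 3 ≡ 40. → (23, 40)
2B = (23, 40).
Finally 3A + 2B:
(2, 35) + (23, 40). λ = (40 - 35)/(23 - 2) ≡ 5/21 mod 47. 21⁻¹ ≡ 9 (mod 47), so λ ≡ 45.
  x = λ² - 2 - 23 = 2025 - 25 ≡ 26; y = λ·(2 - 26) - 35 ≡ 13. → (26, 13)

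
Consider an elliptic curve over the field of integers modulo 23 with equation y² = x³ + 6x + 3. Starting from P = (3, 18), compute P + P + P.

Repeated addition: build up to 3P.
2P: tangent at (3, 18): λ = (3·3² + 6)/(2·18) ≡ 10/13. 13⁻¹ ≡ 16 (mod 23), so λ ≡ 10·16 ≡ 22.
  x = λ² - 3 - 3 = 484 - 6 ≡ 18; y = λ·(3 - 18) - 18 ≡ 20. → (18, 20)
3P: (18, 20) + (3, 18). λ = (18 - 20)/(3 - 18) ≡ 21/8 mod 23. 8⁻¹ ≡ 3 (mod 23) since 8·3 = 24 ≡ 1, so λ ≡ 17.
  x = λ² - 18 - 3 = 289 - 21 ≡ 15; y = λ·(18 - 15) - 20 ≡ 8. → (15, 8)

(15, 8)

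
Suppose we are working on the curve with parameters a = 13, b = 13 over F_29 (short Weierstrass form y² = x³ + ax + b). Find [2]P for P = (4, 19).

(5, 0)

tangent at (4, 19): λ = (3·4² + 13)/(2·19) ≡ 3/9. 9⁻¹ ≡ 13 (mod 29), so λ ≡ 3·13 ≡ 10.
  x = λ² - 4 - 4 = 100 - 8 ≡ 5; y = λ·(4 - 5) - 19 ≡ 0. → (5, 0)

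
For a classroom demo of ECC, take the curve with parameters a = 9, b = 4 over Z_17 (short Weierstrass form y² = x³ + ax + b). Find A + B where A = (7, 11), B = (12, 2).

(7, 11) + (12, 2). λ = (2 - 11)/(12 - 7) ≡ 8/5 mod 17. 5⁻¹ ≡ 7 (mod 17) since 5·7 = 35 ≡ 1, so λ ≡ 5.
  x = λ² - 7 - 12 = 25 - 19 ≡ 6; y = λ·(7 - 6) - 11 ≡ 11. → (6, 11)

(6, 11)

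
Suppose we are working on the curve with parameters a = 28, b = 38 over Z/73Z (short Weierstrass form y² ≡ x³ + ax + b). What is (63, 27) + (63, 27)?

(61, 23)

tangent at (63, 27): λ = (3·63² + 28)/(2·27) ≡ 36/54. 54⁻¹ ≡ 23 (mod 73) since 54·23 = 1242 ≡ 1, so λ ≡ 36·23 ≡ 25.
  x = λ² - 63 - 63 = 625 - 126 ≡ 61; y = λ·(63 - 61) - 27 ≡ 23. → (61, 23)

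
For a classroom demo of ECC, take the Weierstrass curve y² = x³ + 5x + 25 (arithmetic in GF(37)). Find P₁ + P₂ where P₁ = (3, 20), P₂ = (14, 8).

(27, 23)

(3, 20) + (14, 8). λ = (8 - 20)/(14 - 3) ≡ 25/11 mod 37. 11⁻¹ ≡ 27 (mod 37), so λ ≡ 9.
  x = λ² - 3 - 14 = 81 - 17 ≡ 27; y = λ·(3 - 27) - 20 ≡ 23. → (27, 23)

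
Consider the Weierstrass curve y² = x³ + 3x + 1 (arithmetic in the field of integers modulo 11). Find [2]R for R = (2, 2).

tangent at (2, 2): λ = (3·2² + 3)/(2·2) ≡ 4/4. 4⁻¹ ≡ 3 (mod 11), so λ ≡ 4·3 ≡ 1.
  x = λ² - 2 - 2 = 1 - 4 ≡ 8; y = λ·(2 - 8) - 2 ≡ 3. → (8, 3)

(8, 3)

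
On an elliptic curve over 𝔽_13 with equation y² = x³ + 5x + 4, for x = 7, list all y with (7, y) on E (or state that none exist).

none

x³ + 5x + 4 = 382 ≡ 5 (mod 13).
5 is a non-residue mod 13; no y exists.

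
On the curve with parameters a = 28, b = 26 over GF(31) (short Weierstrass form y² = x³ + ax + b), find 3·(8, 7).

Write Q = (8, 7).
Repeated addition: build up to 3Q.
2Q: tangent at (8, 7): λ = (3·8² + 28)/(2·7) ≡ 3/14. 14⁻¹ ≡ 20 (mod 31) since 14·20 = 280 ≡ 1, so λ ≡ 3·20 ≡ 29.
  x = λ² - 8 - 8 = 841 - 16 ≡ 19; y = λ·(8 - 19) - 7 ≡ 15. → (19, 15)
3Q: (19, 15) + (8, 7). λ = (7 - 15)/(8 - 19) ≡ 23/20 mod 31. 20⁻¹ ≡ 14 (mod 31), so λ ≡ 12.
  x = λ² - 19 - 8 = 144 - 27 ≡ 24; y = λ·(19 - 24) - 15 ≡ 18. → (24, 18)

(24, 18)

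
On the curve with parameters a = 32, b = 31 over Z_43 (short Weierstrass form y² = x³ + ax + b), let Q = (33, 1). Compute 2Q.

tangent at (33, 1): λ = (3·33² + 32)/(2·1) ≡ 31/2. 2⁻¹ ≡ 22 (mod 43), so λ ≡ 31·22 ≡ 37.
  x = λ² - 33 - 33 = 1369 - 66 ≡ 13; y = λ·(33 - 13) - 1 ≡ 8. → (13, 8)

(13, 8)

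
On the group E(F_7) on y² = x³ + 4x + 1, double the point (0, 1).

tangent at (0, 1): λ = (3·0² + 4)/(2·1) ≡ 4/2. 2⁻¹ ≡ 4 (mod 7), so λ ≡ 4·4 ≡ 2.
  x = λ² - 0 - 0 = 4 - 0 ≡ 4; y = λ·(0 - 4) - 1 ≡ 5. → (4, 5)

(4, 5)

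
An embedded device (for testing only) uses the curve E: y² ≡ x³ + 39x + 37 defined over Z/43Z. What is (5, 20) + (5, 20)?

tangent at (5, 20): λ = (3·5² + 39)/(2·20) ≡ 28/40. 40⁻¹ ≡ 14 (mod 43) since 40·14 = 560 ≡ 1, so λ ≡ 28·14 ≡ 5.
  x = λ² - 5 - 5 = 25 - 10 ≡ 15; y = λ·(5 - 15) - 20 ≡ 16. → (15, 16)

(15, 16)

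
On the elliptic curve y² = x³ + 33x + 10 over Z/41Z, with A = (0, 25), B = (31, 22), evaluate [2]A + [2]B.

(0, 25)

First 2A:
Repeated addition: build up to 2A.
2A: tangent at (0, 25): λ = (3·0² + 33)/(2·25) ≡ 33/9. 9⁻¹ ≡ 32 (mod 41) since 9·32 = 288 ≡ 1, so λ ≡ 33·32 ≡ 31.
  x = λ² - 0 - 0 = 961 - 0 ≡ 18; y = λ·(0 - 18) - 25 ≡ 32. → (18, 32)
2A = (18, 32).
Next 2B:
Repeated addition: build up to 2B.
2B: tangent at (31, 22): λ = (3·31² + 33)/(2·22) ≡ 5/3. 3⁻¹ ≡ 14 (mod 41) since 3·14 = 42 ≡ 1, so λ ≡ 5·14 ≡ 29.
  x = λ² - 31 - 31 = 841 - 62 ≡ 0; y = λ·(31 - 0) - 22 ≡ 16. → (0, 16)
2B = (0, 16).
Finally 2A + 2B:
(18, 32) + (0, 16). λ = (16 - 32)/(0 - 18) ≡ 25/23 mod 41. 23⁻¹ ≡ 25 (mod 41), so λ ≡ 10.
  x = λ² - 18 - 0 = 100 - 18 ≡ 0; y = λ·(18 - 0) - 32 ≡ 25. → (0, 25)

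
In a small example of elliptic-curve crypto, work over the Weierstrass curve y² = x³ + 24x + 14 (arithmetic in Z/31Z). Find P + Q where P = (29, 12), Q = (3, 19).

(27, 28)

(29, 12) + (3, 19). λ = (19 - 12)/(3 - 29) ≡ 7/5 mod 31. 5⁻¹ ≡ 25 (mod 31), so λ ≡ 20.
  x = λ² - 29 - 3 = 400 - 32 ≡ 27; y = λ·(29 - 27) - 12 ≡ 28. → (27, 28)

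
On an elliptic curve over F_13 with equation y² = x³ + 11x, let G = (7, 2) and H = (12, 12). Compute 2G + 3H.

(9, 10)

First 2G:
Repeated addition: build up to 2G.
2G: tangent at (7, 2): λ = (3·7² + 11)/(2·2) ≡ 2/4. 4⁻¹ ≡ 10 (mod 13) since 4·10 = 40 ≡ 1, so λ ≡ 2·10 ≡ 7.
  x = λ² - 7 - 7 = 49 - 14 ≡ 9; y = λ·(7 - 9) - 2 ≡ 10. → (9, 10)
2G = (9, 10).
Next 3H:
Repeated addition: build up to 3H.
2H: tangent at (12, 12): λ = (3·12² + 11)/(2·12) ≡ 1/11. 11⁻¹ ≡ 6 (mod 13), so λ ≡ 1·6 ≡ 6.
  x = λ² - 12 - 12 = 36 - 24 ≡ 12; y = λ·(12 - 12) - 12 ≡ 1. → (12, 1)
3H: (12, 1) + (12, 12): same x and y₁ ≡ -y₂, so the sum is the point at infinity.
3H = the point at infinity.
Finally 2G + 3H:
(9, 10) + the point at infinity = (9, 10) (identity).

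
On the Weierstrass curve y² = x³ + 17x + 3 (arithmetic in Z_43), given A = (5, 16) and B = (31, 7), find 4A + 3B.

First 4A:
Double-and-add on 4 = (100)₂. Start with A = (5, 16) for the leading 1-bit.
double: tangent at (5, 16): λ = (3·5² + 17)/(2·16) ≡ 6/32. 32⁻¹ ≡ 39 (mod 43) since 32·39 = 1248 ≡ 1, so λ ≡ 6·39 ≡ 19.
  x = λ² - 5 - 5 = 361 - 10 ≡ 7; y = λ·(5 - 7) - 16 ≡ 32. → (7, 32)
double: tangent at (7, 32): λ = (3·7² + 17)/(2·32) ≡ 35/21. 21⁻¹ ≡ 41 (mod 43), so λ ≡ 35·41 ≡ 16.
  x = λ² - 7 - 7 = 256 - 14 ≡ 27; y = λ·(7 - 27) - 32 ≡ 35. → (27, 35)
4A = (27, 35).
Next 3B:
Repeated addition: build up to 3B.
2B: tangent at (31, 7): λ = (3·31² + 17)/(2·7) ≡ 19/14. 14⁻¹ ≡ 40 (mod 43), so λ ≡ 19·40 ≡ 29.
  x = λ² - 31 - 31 = 841 - 62 ≡ 5; y = λ·(31 - 5) - 7 ≡ 16. → (5, 16)
3B: (5, 16) + (31, 7). λ = (7 - 16)/(31 - 5) ≡ 34/26 mod 43. 26⁻¹ ≡ 5 (mod 43) since 26·5 = 130 ≡ 1, so λ ≡ 41.
  x = λ² - 5 - 31 = 1681 - 36 ≡ 11; y = λ·(5 - 11) - 16 ≡ 39. → (11, 39)
3B = (11, 39).
Finally 4A + 3B:
(27, 35) + (11, 39). λ = (39 - 35)/(11 - 27) ≡ 4/27 mod 43. 27⁻¹ ≡ 8 (mod 43), so λ ≡ 32.
  x = λ² - 27 - 11 = 1024 - 38 ≡ 40; y = λ·(27 - 40) - 35 ≡ 22. → (40, 22)

(40, 22)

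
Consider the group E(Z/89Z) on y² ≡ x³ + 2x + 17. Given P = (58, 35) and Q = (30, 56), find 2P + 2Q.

First 2P:
Repeated addition: build up to 2P.
2P: tangent at (58, 35): λ = (3·58² + 2)/(2·35) ≡ 37/70. 70⁻¹ ≡ 14 (mod 89) since 70·14 = 980 ≡ 1, so λ ≡ 37·14 ≡ 73.
  x = λ² - 58 - 58 = 5329 - 116 ≡ 51; y = λ·(58 - 51) - 35 ≡ 31. → (51, 31)
2P = (51, 31).
Next 2Q:
Repeated addition: build up to 2Q.
2Q: tangent at (30, 56): λ = (3·30² + 2)/(2·56) ≡ 32/23. 23⁻¹ ≡ 31 (mod 89) since 23·31 = 713 ≡ 1, so λ ≡ 32·31 ≡ 13.
  x = λ² - 30 - 30 = 169 - 60 ≡ 20; y = λ·(30 - 20) - 56 ≡ 74. → (20, 74)
2Q = (20, 74).
Finally 2P + 2Q:
(51, 31) + (20, 74). λ = (74 - 31)/(20 - 51) ≡ 43/58 mod 89. 58⁻¹ ≡ 66 (mod 89) since 58·66 = 3828 ≡ 1, so λ ≡ 79.
  x = λ² - 51 - 20 = 6241 - 71 ≡ 29; y = λ·(51 - 29) - 31 ≡ 16. → (29, 16)

(29, 16)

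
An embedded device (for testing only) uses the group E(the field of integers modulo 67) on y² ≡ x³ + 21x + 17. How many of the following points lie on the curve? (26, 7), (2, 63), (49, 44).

1

(26, 7): 7² ≡ 49, rhs ≡ 49 → on.
(2, 63): 63² ≡ 16, rhs ≡ 0 → off.
(49, 44): 44² ≡ 60, rhs ≡ 38 → off.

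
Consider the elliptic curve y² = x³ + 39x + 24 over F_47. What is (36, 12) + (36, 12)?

(0, 27)

tangent at (36, 12): λ = (3·36² + 39)/(2·12) ≡ 26/24. 24⁻¹ ≡ 2 (mod 47) since 24·2 = 48 ≡ 1, so λ ≡ 26·2 ≡ 5.
  x = λ² - 36 - 36 = 25 - 72 ≡ 0; y = λ·(36 - 0) - 12 ≡ 27. → (0, 27)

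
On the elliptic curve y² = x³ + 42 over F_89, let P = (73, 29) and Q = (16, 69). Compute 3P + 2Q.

(71, 23)

First 3P:
Repeated addition: build up to 3P.
2P: tangent at (73, 29): λ = (3·73² + 0)/(2·29) ≡ 56/58. 58⁻¹ ≡ 66 (mod 89), so λ ≡ 56·66 ≡ 47.
  x = λ² - 73 - 73 = 2209 - 146 ≡ 16; y = λ·(73 - 16) - 29 ≡ 69. → (16, 69)
3P: (16, 69) + (73, 29). λ = (29 - 69)/(73 - 16) ≡ 49/57 mod 89. 57⁻¹ ≡ 25 (mod 89), so λ ≡ 68.
  x = λ² - 16 - 73 = 4624 - 89 ≡ 85; y = λ·(16 - 85) - 69 ≡ 45. → (85, 45)
3P = (85, 45).
Next 2Q:
Repeated addition: build up to 2Q.
2Q: tangent at (16, 69): λ = (3·16² + 0)/(2·69) ≡ 56/49. 49⁻¹ ≡ 20 (mod 89) since 49·20 = 980 ≡ 1, so λ ≡ 56·20 ≡ 52.
  x = λ² - 16 - 16 = 2704 - 32 ≡ 2; y = λ·(16 - 2) - 69 ≡ 36. → (2, 36)
2Q = (2, 36).
Finally 3P + 2Q:
(85, 45) + (2, 36). λ = (36 - 45)/(2 - 85) ≡ 80/6 mod 89. 6⁻¹ ≡ 15 (mod 89), so λ ≡ 43.
  x = λ² - 85 - 2 = 1849 - 87 ≡ 71; y = λ·(85 - 71) - 45 ≡ 23. → (71, 23)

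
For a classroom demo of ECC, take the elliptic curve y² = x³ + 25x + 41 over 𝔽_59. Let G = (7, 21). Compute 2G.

(31, 24)

tangent at (7, 21): λ = (3·7² + 25)/(2·21) ≡ 54/42. 42⁻¹ ≡ 52 (mod 59) since 42·52 = 2184 ≡ 1, so λ ≡ 54·52 ≡ 35.
  x = λ² - 7 - 7 = 1225 - 14 ≡ 31; y = λ·(7 - 31) - 21 ≡ 24. → (31, 24)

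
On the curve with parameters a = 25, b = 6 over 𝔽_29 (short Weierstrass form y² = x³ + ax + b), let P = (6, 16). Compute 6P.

Double-and-add on 6 = (110)₂. Start with P = (6, 16) for the leading 1-bit.
double: tangent at (6, 16): λ = (3·6² + 25)/(2·16) ≡ 17/3. 3⁻¹ ≡ 10 (mod 29), so λ ≡ 17·10 ≡ 25.
  x = λ² - 6 - 6 = 625 - 12 ≡ 4; y = λ·(6 - 4) - 16 ≡ 5. → (4, 5)
add P: (4, 5) + (6, 16). λ = (16 - 5)/(6 - 4) ≡ 11/2 mod 29. 2⁻¹ ≡ 15 (mod 29) since 2·15 = 30 ≡ 1, so λ ≡ 20.
  x = λ² - 4 - 6 = 400 - 10 ≡ 13; y = λ·(4 - 13) - 5 ≡ 18. → (13, 18)
double: tangent at (13, 18): λ = (3·13² + 25)/(2·18) ≡ 10/7. 7⁻¹ ≡ 25 (mod 29), so λ ≡ 10·25 ≡ 18.
  x = λ² - 13 - 13 = 324 - 26 ≡ 8; y = λ·(13 - 8) - 18 ≡ 14. → (8, 14)

(8, 14)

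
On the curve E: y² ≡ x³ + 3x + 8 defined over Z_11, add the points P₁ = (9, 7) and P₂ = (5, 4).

(1, 10)

(9, 7) + (5, 4). λ = (4 - 7)/(5 - 9) ≡ 8/7 mod 11. 7⁻¹ ≡ 8 (mod 11), so λ ≡ 9.
  x = λ² - 9 - 5 = 81 - 14 ≡ 1; y = λ·(9 - 1) - 7 ≡ 10. → (1, 10)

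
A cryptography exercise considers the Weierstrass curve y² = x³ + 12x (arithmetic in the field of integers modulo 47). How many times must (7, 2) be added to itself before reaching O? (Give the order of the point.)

12

2P: tangent at (7, 2): λ = (3·7² + 12)/(2·2) ≡ 18/4. 4⁻¹ ≡ 12 (mod 47), so λ ≡ 18·12 ≡ 28.
  x = λ² - 7 - 7 = 784 - 14 ≡ 18; y = λ·(7 - 18) - 2 ≡ 19. → (18, 19)
3P: (18, 19) + (7, 2). λ = (2 - 19)/(7 - 18) ≡ 30/36 mod 47. 36⁻¹ ≡ 17 (mod 47), so λ ≡ 40.
  x = λ² - 18 - 7 = 1600 - 25 ≡ 24; y = λ·(18 - 24) - 19 ≡ 23. → (24, 23)
4P: (24, 23) + (7, 2). λ = (2 - 23)/(7 - 24) ≡ 26/30 mod 47. 30⁻¹ ≡ 11 (mod 47), so λ ≡ 4.
  x = λ² - 24 - 7 = 16 - 31 ≡ 32; y = λ·(24 - 32) - 23 ≡ 39. → (32, 39)
5P: (32, 39) + (7, 2). λ = (2 - 39)/(7 - 32) ≡ 10/22 mod 47. 22⁻¹ ≡ 15 (mod 47), so λ ≡ 9.
  x = λ² - 32 - 7 = 81 - 39 ≡ 42; y = λ·(32 - 42) - 39 ≡ 12. → (42, 12)
6P: (42, 12) + (7, 2). λ = (2 - 12)/(7 - 42) ≡ 37/12 mod 47. 12⁻¹ ≡ 4 (mod 47), so λ ≡ 7.
  x = λ² - 42 - 7 = 49 - 49 ≡ 0; y = λ·(42 - 0) - 12 ≡ 0. → (0, 0)
7P: (0, 0) + (7, 2). λ = (2 - 0)/(7 - 0) ≡ 2/7 mod 47. 7⁻¹ ≡ 27 (mod 47), so λ ≡ 7.
  x = λ² - 0 - 7 = 49 - 7 ≡ 42; y = λ·(0 - 42) - 0 ≡ 35. → (42, 35)
8P: (42, 35) + (7, 2). λ = (2 - 35)/(7 - 42) ≡ 14/12 mod 47. 12⁻¹ ≡ 4 (mod 47), so λ ≡ 9.
  x = λ² - 42 - 7 = 81 - 49 ≡ 32; y = λ·(42 - 32) - 35 ≡ 8. → (32, 8)
9P: (32, 8) + (7, 2). λ = (2 - 8)/(7 - 32) ≡ 41/22 mod 47. 22⁻¹ ≡ 15 (mod 47) since 22·15 = 330 ≡ 1, so λ ≡ 4.
  x = λ² - 32 - 7 = 16 - 39 ≡ 24; y = λ·(32 - 24) - 8 ≡ 24. → (24, 24)
10P: (24, 24) + (7, 2). λ = (2 - 24)/(7 - 24) ≡ 25/30 mod 47. 30⁻¹ ≡ 11 (mod 47) since 30·11 = 330 ≡ 1, so λ ≡ 40.
  x = λ² - 24 - 7 = 1600 - 31 ≡ 18; y = λ·(24 - 18) - 24 ≡ 28. → (18, 28)
11P: (18, 28) + (7, 2). λ = (2 - 28)/(7 - 18) ≡ 21/36 mod 47. 36⁻¹ ≡ 17 (mod 47), so λ ≡ 28.
  x = λ² - 18 - 7 = 784 - 25 ≡ 7; y = λ·(18 - 7) - 28 ≡ 45. → (7, 45)
12P: (7, 45) + (7, 2): same x and y₁ ≡ -y₂, so the sum is O.
12P = O, so the order is 12.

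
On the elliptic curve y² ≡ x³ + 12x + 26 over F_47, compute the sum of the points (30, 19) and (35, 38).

(30, 19) + (35, 38). λ = (38 - 19)/(35 - 30) ≡ 19/5 mod 47. 5⁻¹ ≡ 19 (mod 47), so λ ≡ 32.
  x = λ² - 30 - 35 = 1024 - 65 ≡ 19; y = λ·(30 - 19) - 19 ≡ 4. → (19, 4)

(19, 4)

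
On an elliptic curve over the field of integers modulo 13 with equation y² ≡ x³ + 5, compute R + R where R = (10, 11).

(2, 0)

tangent at (10, 11): λ = (3·10² + 0)/(2·11) ≡ 1/9. 9⁻¹ ≡ 3 (mod 13) since 9·3 = 27 ≡ 1, so λ ≡ 1·3 ≡ 3.
  x = λ² - 10 - 10 = 9 - 20 ≡ 2; y = λ·(10 - 2) - 11 ≡ 0. → (2, 0)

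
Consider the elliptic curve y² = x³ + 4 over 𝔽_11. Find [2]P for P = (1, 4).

(10, 5)

tangent at (1, 4): λ = (3·1² + 0)/(2·4) ≡ 3/8. 8⁻¹ ≡ 7 (mod 11) since 8·7 = 56 ≡ 1, so λ ≡ 3·7 ≡ 10.
  x = λ² - 1 - 1 = 100 - 2 ≡ 10; y = λ·(1 - 10) - 4 ≡ 5. → (10, 5)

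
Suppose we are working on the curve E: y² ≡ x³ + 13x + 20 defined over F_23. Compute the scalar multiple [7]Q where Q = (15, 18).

Double-and-add on 7 = (111)₂. Start with Q = (15, 18) for the leading 1-bit.
double: tangent at (15, 18): λ = (3·15² + 13)/(2·18) ≡ 21/13. 13⁻¹ ≡ 16 (mod 23) since 13·16 = 208 ≡ 1, so λ ≡ 21·16 ≡ 14.
  x = λ² - 15 - 15 = 196 - 30 ≡ 5; y = λ·(15 - 5) - 18 ≡ 7. → (5, 7)
add Q: (5, 7) + (15, 18). λ = (18 - 7)/(15 - 5) ≡ 11/10 mod 23. 10⁻¹ ≡ 7 (mod 23), so λ ≡ 8.
  x = λ² - 5 - 15 = 64 - 20 ≡ 21; y = λ·(5 - 21) - 7 ≡ 3. → (21, 3)
double: tangent at (21, 3): λ = (3·21² + 13)/(2·3) ≡ 2/6. 6⁻¹ ≡ 4 (mod 23), so λ ≡ 2·4 ≡ 8.
  x = λ² - 21 - 21 = 64 - 42 ≡ 22; y = λ·(21 - 22) - 3 ≡ 12. → (22, 12)
add Q: (22, 12) + (15, 18). λ = (18 - 12)/(15 - 22) ≡ 6/16 mod 23. 16⁻¹ ≡ 13 (mod 23), so λ ≡ 9.
  x = λ² - 22 - 15 = 81 - 37 ≡ 21; y = λ·(22 - 21) - 12 ≡ 20. → (21, 20)

(21, 20)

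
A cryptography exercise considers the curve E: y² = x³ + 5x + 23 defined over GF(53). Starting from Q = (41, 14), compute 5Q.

(6, 2)

Double-and-add on 5 = (101)₂. Start with Q = (41, 14) for the leading 1-bit.
double: tangent at (41, 14): λ = (3·41² + 5)/(2·14) ≡ 13/28. 28⁻¹ ≡ 36 (mod 53) since 28·36 = 1008 ≡ 1, so λ ≡ 13·36 ≡ 44.
  x = λ² - 41 - 41 = 1936 - 82 ≡ 52; y = λ·(41 - 52) - 14 ≡ 32. → (52, 32)
double: tangent at (52, 32): λ = (3·52² + 5)/(2·32) ≡ 8/11. 11⁻¹ ≡ 29 (mod 53), so λ ≡ 8·29 ≡ 20.
  x = λ² - 52 - 52 = 400 - 104 ≡ 31; y = λ·(52 - 31) - 32 ≡ 17. → (31, 17)
add Q: (31, 17) + (41, 14). λ = (14 - 17)/(41 - 31) ≡ 50/10 mod 53. 10⁻¹ ≡ 16 (mod 53) since 10·16 = 160 ≡ 1, so λ ≡ 5.
  x = λ² - 31 - 41 = 25 - 72 ≡ 6; y = λ·(31 - 6) - 17 ≡ 2. → (6, 2)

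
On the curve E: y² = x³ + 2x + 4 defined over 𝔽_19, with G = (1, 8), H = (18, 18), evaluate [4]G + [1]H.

(4, 0)

First 4G:
Double-and-add on 4 = (100)₂. Start with G = (1, 8) for the leading 1-bit.
double: tangent at (1, 8): λ = (3·1² + 2)/(2·8) ≡ 5/16. 16⁻¹ ≡ 6 (mod 19), so λ ≡ 5·6 ≡ 11.
  x = λ² - 1 - 1 = 121 - 2 ≡ 5; y = λ·(1 - 5) - 8 ≡ 5. → (5, 5)
double: tangent at (5, 5): λ = (3·5² + 2)/(2·5) ≡ 1/10. 10⁻¹ ≡ 2 (mod 19) since 10·2 = 20 ≡ 1, so λ ≡ 1·2 ≡ 2.
  x = λ² - 5 - 5 = 4 - 10 ≡ 13; y = λ·(5 - 13) - 5 ≡ 17. → (13, 17)
4G = (13, 17).
Finally 4G + H:
(13, 17) + (18, 18). λ = (18 - 17)/(18 - 13) ≡ 1/5 mod 19. 5⁻¹ ≡ 4 (mod 19), so λ ≡ 4.
  x = λ² - 13 - 18 = 16 - 31 ≡ 4; y = λ·(13 - 4) - 17 ≡ 0. → (4, 0)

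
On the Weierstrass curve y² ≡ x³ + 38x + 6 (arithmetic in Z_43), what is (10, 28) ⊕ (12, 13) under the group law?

(10, 28) + (12, 13). λ = (13 - 28)/(12 - 10) ≡ 28/2 mod 43. 2⁻¹ ≡ 22 (mod 43) since 2·22 = 44 ≡ 1, so λ ≡ 14.
  x = λ² - 10 - 12 = 196 - 22 ≡ 2; y = λ·(10 - 2) - 28 ≡ 41. → (2, 41)

(2, 41)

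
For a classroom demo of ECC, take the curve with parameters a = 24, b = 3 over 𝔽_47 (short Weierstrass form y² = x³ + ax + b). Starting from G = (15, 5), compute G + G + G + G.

(35, 33)

Repeated addition: build up to 4G.
2G: tangent at (15, 5): λ = (3·15² + 24)/(2·5) ≡ 41/10. 10⁻¹ ≡ 33 (mod 47) since 10·33 = 330 ≡ 1, so λ ≡ 41·33 ≡ 37.
  x = λ² - 15 - 15 = 1369 - 30 ≡ 23; y = λ·(15 - 23) - 5 ≡ 28. → (23, 28)
3G: (23, 28) + (15, 5). λ = (5 - 28)/(15 - 23) ≡ 24/39 mod 47. 39⁻¹ ≡ 41 (mod 47), so λ ≡ 44.
  x = λ² - 23 - 15 = 1936 - 38 ≡ 18; y = λ·(23 - 18) - 28 ≡ 4. → (18, 4)
4G: (18, 4) + (15, 5). λ = (5 - 4)/(15 - 18) ≡ 1/44 mod 47. 44⁻¹ ≡ 31 (mod 47) since 44·31 = 1364 ≡ 1, so λ ≡ 31.
  x = λ² - 18 - 15 = 961 - 33 ≡ 35; y = λ·(18 - 35) - 4 ≡ 33. → (35, 33)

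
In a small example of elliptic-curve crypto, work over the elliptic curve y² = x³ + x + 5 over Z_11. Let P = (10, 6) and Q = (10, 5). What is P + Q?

The two points share x = 10 and their y-coordinates satisfy 6 + 5 ≡ 0 (mod 11), so they are inverses. Their sum is 𝒪.

O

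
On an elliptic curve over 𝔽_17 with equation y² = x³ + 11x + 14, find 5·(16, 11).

(9, 14)

Write P = (16, 11).
Repeated addition: build up to 5P.
2P: tangent at (16, 11): λ = (3·16² + 11)/(2·11) ≡ 14/5. 5⁻¹ ≡ 7 (mod 17), so λ ≡ 14·7 ≡ 13.
  x = λ² - 16 - 16 = 169 - 32 ≡ 1; y = λ·(16 - 1) - 11 ≡ 14. → (1, 14)
3P: (1, 14) + (16, 11). λ = (11 - 14)/(16 - 1) ≡ 14/15 mod 17. 15⁻¹ ≡ 8 (mod 17), so λ ≡ 10.
  x = λ² - 1 - 16 = 100 - 17 ≡ 15; y = λ·(1 - 15) - 14 ≡ 16. → (15, 16)
4P: (15, 16) + (16, 11). λ = (11 - 16)/(16 - 15) ≡ 12/1 mod 17. 1⁻¹ ≡ 1 (mod 17), so λ ≡ 12.
  x = λ² - 15 - 16 = 144 - 31 ≡ 11; y = λ·(15 - 11) - 16 ≡ 15. → (11, 15)
5P: (11, 15) + (16, 11). λ = (11 - 15)/(16 - 11) ≡ 13/5 mod 17. 5⁻¹ ≡ 7 (mod 17) since 5·7 = 35 ≡ 1, so λ ≡ 6.
  x = λ² - 11 - 16 = 36 - 27 ≡ 9; y = λ·(11 - 9) - 15 ≡ 14. → (9, 14)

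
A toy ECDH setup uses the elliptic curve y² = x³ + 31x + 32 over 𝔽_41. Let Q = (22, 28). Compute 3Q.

O

Repeated addition: build up to 3Q.
2Q: tangent at (22, 28): λ = (3·22² + 31)/(2·28) ≡ 7/15. 15⁻¹ ≡ 11 (mod 41), so λ ≡ 7·11 ≡ 36.
  x = λ² - 22 - 22 = 1296 - 44 ≡ 22; y = λ·(22 - 22) - 28 ≡ 13. → (22, 13)
3Q: (22, 13) + (22, 28): same x and y₁ ≡ -y₂, so the sum is O.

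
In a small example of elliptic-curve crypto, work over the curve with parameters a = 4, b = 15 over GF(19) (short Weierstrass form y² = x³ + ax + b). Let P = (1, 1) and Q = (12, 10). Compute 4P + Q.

First 4P:
Double-and-add on 4 = (100)₂. Start with P = (1, 1) for the leading 1-bit.
double: tangent at (1, 1): λ = (3·1² + 4)/(2·1) ≡ 7/2. 2⁻¹ ≡ 10 (mod 19), so λ ≡ 7·10 ≡ 13.
  x = λ² - 1 - 1 = 169 - 2 ≡ 15; y = λ·(1 - 15) - 1 ≡ 7. → (15, 7)
double: tangent at (15, 7): λ = (3·15² + 4)/(2·7) ≡ 14/14. 14⁻¹ ≡ 15 (mod 19) since 14·15 = 210 ≡ 1, so λ ≡ 14·15 ≡ 1.
  x = λ² - 15 - 15 = 1 - 30 ≡ 9; y = λ·(15 - 9) - 7 ≡ 18. → (9, 18)
4P = (9, 18).
Finally 4P + Q:
(9, 18) + (12, 10). λ = (10 - 18)/(12 - 9) ≡ 11/3 mod 19. 3⁻¹ ≡ 13 (mod 19) since 3·13 = 39 ≡ 1, so λ ≡ 10.
  x = λ² - 9 - 12 = 100 - 21 ≡ 3; y = λ·(9 - 3) - 18 ≡ 4. → (3, 4)

(3, 4)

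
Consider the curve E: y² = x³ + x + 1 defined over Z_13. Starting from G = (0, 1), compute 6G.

Repeated addition: build up to 6G.
2G: tangent at (0, 1): λ = (3·0² + 1)/(2·1) ≡ 1/2. 2⁻¹ ≡ 7 (mod 13) since 2·7 = 14 ≡ 1, so λ ≡ 1·7 ≡ 7.
  x = λ² - 0 - 0 = 49 - 0 ≡ 10; y = λ·(0 - 10) - 1 ≡ 7. → (10, 7)
3G: (10, 7) + (0, 1). λ = (1 - 7)/(0 - 10) ≡ 7/3 mod 13. 3⁻¹ ≡ 9 (mod 13), so λ ≡ 11.
  x = λ² - 10 - 0 = 121 - 10 ≡ 7; y = λ·(10 - 7) - 7 ≡ 0. → (7, 0)
4G: (7, 0) + (0, 1). λ = (1 - 0)/(0 - 7) ≡ 1/6 mod 13. 6⁻¹ ≡ 11 (mod 13) since 6·11 = 66 ≡ 1, so λ ≡ 11.
  x = λ² - 7 - 0 = 121 - 7 ≡ 10; y = λ·(7 - 10) - 0 ≡ 6. → (10, 6)
5G: (10, 6) + (0, 1). λ = (1 - 6)/(0 - 10) ≡ 8/3 mod 13. 3⁻¹ ≡ 9 (mod 13), so λ ≡ 7.
  x = λ² - 10 - 0 = 49 - 10 ≡ 0; y = λ·(10 - 0) - 6 ≡ 12. → (0, 12)
6G: (0, 12) + (0, 1): same x and y₁ ≡ -y₂, so the sum is O.

O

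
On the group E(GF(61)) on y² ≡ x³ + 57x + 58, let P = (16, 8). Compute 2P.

tangent at (16, 8): λ = (3·16² + 57)/(2·8) ≡ 32/16. 16⁻¹ ≡ 42 (mod 61), so λ ≡ 32·42 ≡ 2.
  x = λ² - 16 - 16 = 4 - 32 ≡ 33; y = λ·(16 - 33) - 8 ≡ 19. → (33, 19)

(33, 19)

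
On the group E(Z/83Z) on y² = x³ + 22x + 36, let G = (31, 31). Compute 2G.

(21, 52)

tangent at (31, 31): λ = (3·31² + 22)/(2·31) ≡ 0/62. 62⁻¹ ≡ 79 (mod 83), so λ ≡ 0·79 ≡ 0.
  x = λ² - 31 - 31 = 0 - 62 ≡ 21; y = λ·(31 - 21) - 31 ≡ 52. → (21, 52)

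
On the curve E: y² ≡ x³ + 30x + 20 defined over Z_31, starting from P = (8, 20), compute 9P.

(10, 24)

Double-and-add on 9 = (1001)₂. Start with P = (8, 20) for the leading 1-bit.
double: tangent at (8, 20): λ = (3·8² + 30)/(2·20) ≡ 5/9. 9⁻¹ ≡ 7 (mod 31), so λ ≡ 5·7 ≡ 4.
  x = λ² - 8 - 8 = 16 - 16 ≡ 0; y = λ·(8 - 0) - 20 ≡ 12. → (0, 12)
double: tangent at (0, 12): λ = (3·0² + 30)/(2·12) ≡ 30/24. 24⁻¹ ≡ 22 (mod 31), so λ ≡ 30·22 ≡ 9.
  x = λ² - 0 - 0 = 81 - 0 ≡ 19; y = λ·(0 - 19) - 12 ≡ 3. → (19, 3)
double: tangent at (19, 3): λ = (3·19² + 30)/(2·3) ≡ 28/6. 6⁻¹ ≡ 26 (mod 31), so λ ≡ 28·26 ≡ 15.
  x = λ² - 19 - 19 = 225 - 38 ≡ 1; y = λ·(19 - 1) - 3 ≡ 19. → (1, 19)
add P: (1, 19) + (8, 20). λ = (20 - 19)/(8 - 1) ≡ 1/7 mod 31. 7⁻¹ ≡ 9 (mod 31) since 7·9 = 63 ≡ 1, so λ ≡ 9.
  x = λ² - 1 - 8 = 81 - 9 ≡ 10; y = λ·(1 - 10) - 19 ≡ 24. → (10, 24)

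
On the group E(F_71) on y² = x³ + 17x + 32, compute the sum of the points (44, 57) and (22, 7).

(44, 57) + (22, 7). λ = (7 - 57)/(22 - 44) ≡ 21/49 mod 71. 49⁻¹ ≡ 29 (mod 71) since 49·29 = 1421 ≡ 1, so λ ≡ 41.
  x = λ² - 44 - 22 = 1681 - 66 ≡ 53; y = λ·(44 - 53) - 57 ≡ 0. → (53, 0)

(53, 0)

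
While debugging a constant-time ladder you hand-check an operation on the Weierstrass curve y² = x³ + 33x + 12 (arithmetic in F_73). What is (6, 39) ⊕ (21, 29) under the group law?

(6, 39) + (21, 29). λ = (29 - 39)/(21 - 6) ≡ 63/15 mod 73. 15⁻¹ ≡ 39 (mod 73) since 15·39 = 585 ≡ 1, so λ ≡ 48.
  x = λ² - 6 - 21 = 2304 - 27 ≡ 14; y = λ·(6 - 14) - 39 ≡ 15. → (14, 15)

(14, 15)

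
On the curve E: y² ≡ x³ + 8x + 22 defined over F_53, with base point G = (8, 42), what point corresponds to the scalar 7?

Repeated addition: build up to 7G.
2G: tangent at (8, 42): λ = (3·8² + 8)/(2·42) ≡ 41/31. 31⁻¹ ≡ 12 (mod 53), so λ ≡ 41·12 ≡ 15.
  x = λ² - 8 - 8 = 225 - 16 ≡ 50; y = λ·(8 - 50) - 42 ≡ 17. → (50, 17)
3G: (50, 17) + (8, 42). λ = (42 - 17)/(8 - 50) ≡ 25/11 mod 53. 11⁻¹ ≡ 29 (mod 53) since 11·29 = 319 ≡ 1, so λ ≡ 36.
  x = λ² - 50 - 8 = 1296 - 58 ≡ 19; y = λ·(50 - 19) - 17 ≡ 39. → (19, 39)
4G: (19, 39) + (8, 42). λ = (42 - 39)/(8 - 19) ≡ 3/42 mod 53. 42⁻¹ ≡ 24 (mod 53) since 42·24 = 1008 ≡ 1, so λ ≡ 19.
  x = λ² - 19 - 8 = 361 - 27 ≡ 16; y = λ·(19 - 16) - 39 ≡ 18. → (16, 18)
5G: (16, 18) + (8, 42). λ = (42 - 18)/(8 - 16) ≡ 24/45 mod 53. 45⁻¹ ≡ 33 (mod 53) since 45·33 = 1485 ≡ 1, so λ ≡ 50.
  x = λ² - 16 - 8 = 2500 - 24 ≡ 38; y = λ·(16 - 38) - 18 ≡ 48. → (38, 48)
6G: (38, 48) + (8, 42). λ = (42 - 48)/(8 - 38) ≡ 47/23 mod 53. 23⁻¹ ≡ 30 (mod 53), so λ ≡ 32.
  x = λ² - 38 - 8 = 1024 - 46 ≡ 24; y = λ·(38 - 24) - 48 ≡ 29. → (24, 29)
7G: (24, 29) + (8, 42). λ = (42 - 29)/(8 - 24) ≡ 13/37 mod 53. 37⁻¹ ≡ 43 (mod 53), so λ ≡ 29.
  x = λ² - 24 - 8 = 841 - 32 ≡ 14; y = λ·(24 - 14) - 29 ≡ 49. → (14, 49)

(14, 49)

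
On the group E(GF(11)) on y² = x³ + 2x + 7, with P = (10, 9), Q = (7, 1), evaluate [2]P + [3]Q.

(10, 9)

First 2P:
Repeated addition: build up to 2P.
2P: tangent at (10, 9): λ = (3·10² + 2)/(2·9) ≡ 5/7. 7⁻¹ ≡ 8 (mod 11) since 7·8 = 56 ≡ 1, so λ ≡ 5·8 ≡ 7.
  x = λ² - 10 - 10 = 49 - 20 ≡ 7; y = λ·(10 - 7) - 9 ≡ 1. → (7, 1)
2P = (7, 1).
Next 3Q:
Repeated addition: build up to 3Q.
2Q: tangent at (7, 1): λ = (3·7² + 2)/(2·1) ≡ 6/2. 2⁻¹ ≡ 6 (mod 11), so λ ≡ 6·6 ≡ 3.
  x = λ² - 7 - 7 = 9 - 14 ≡ 6; y = λ·(7 - 6) - 1 ≡ 2. → (6, 2)
3Q: (6, 2) + (7, 1). λ = (1 - 2)/(7 - 6) ≡ 10/1 mod 11. 1⁻¹ ≡ 1 (mod 11), so λ ≡ 10.
  x = λ² - 6 - 7 = 100 - 13 ≡ 10; y = λ·(6 - 10) - 2 ≡ 2. → (10, 2)
3Q = (10, 2).
Finally 2P + 3Q:
(7, 1) + (10, 2). λ = (2 - 1)/(10 - 7) ≡ 1/3 mod 11. 3⁻¹ ≡ 4 (mod 11), so λ ≡ 4.
  x = λ² - 7 - 10 = 16 - 17 ≡ 10; y = λ·(7 - 10) - 1 ≡ 9. → (10, 9)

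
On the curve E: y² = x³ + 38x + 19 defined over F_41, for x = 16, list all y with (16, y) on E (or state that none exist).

7, 34

x³ + 38x + 19 = 4723 ≡ 8 (mod 41).
Square roots of 8 mod 41: 7 and 34 (since 7² = 49 ≡ 8).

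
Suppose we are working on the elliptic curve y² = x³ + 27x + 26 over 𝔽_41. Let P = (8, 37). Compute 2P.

(5, 9)

tangent at (8, 37): λ = (3·8² + 27)/(2·37) ≡ 14/33. 33⁻¹ ≡ 5 (mod 41), so λ ≡ 14·5 ≡ 29.
  x = λ² - 8 - 8 = 841 - 16 ≡ 5; y = λ·(8 - 5) - 37 ≡ 9. → (5, 9)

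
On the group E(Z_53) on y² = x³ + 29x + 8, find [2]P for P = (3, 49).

(43, 19)

tangent at (3, 49): λ = (3·3² + 29)/(2·49) ≡ 3/45. 45⁻¹ ≡ 33 (mod 53) since 45·33 = 1485 ≡ 1, so λ ≡ 3·33 ≡ 46.
  x = λ² - 3 - 3 = 2116 - 6 ≡ 43; y = λ·(3 - 43) - 49 ≡ 19. → (43, 19)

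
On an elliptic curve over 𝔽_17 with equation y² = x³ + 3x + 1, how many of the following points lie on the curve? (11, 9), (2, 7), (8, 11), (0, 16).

2

(11, 9): 9² ≡ 13, rhs ≡ 5 → off.
(2, 7): 7² ≡ 15, rhs ≡ 15 → on.
(8, 11): 11² ≡ 2, rhs ≡ 10 → off.
(0, 16): 16² ≡ 1, rhs ≡ 1 → on.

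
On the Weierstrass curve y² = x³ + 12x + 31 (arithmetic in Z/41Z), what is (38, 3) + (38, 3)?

(38, 38)

tangent at (38, 3): λ = (3·38² + 12)/(2·3) ≡ 39/6. 6⁻¹ ≡ 7 (mod 41), so λ ≡ 39·7 ≡ 27.
  x = λ² - 38 - 38 = 729 - 76 ≡ 38; y = λ·(38 - 38) - 3 ≡ 38. → (38, 38)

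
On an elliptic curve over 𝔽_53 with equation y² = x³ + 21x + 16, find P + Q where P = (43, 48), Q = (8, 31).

(43, 48) + (8, 31). λ = (31 - 48)/(8 - 43) ≡ 36/18 mod 53. 18⁻¹ ≡ 3 (mod 53) since 18·3 = 54 ≡ 1, so λ ≡ 2.
  x = λ² - 43 - 8 = 4 - 51 ≡ 6; y = λ·(43 - 6) - 48 ≡ 26. → (6, 26)

(6, 26)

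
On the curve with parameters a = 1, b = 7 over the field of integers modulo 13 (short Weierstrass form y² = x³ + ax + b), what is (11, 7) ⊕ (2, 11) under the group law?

(1, 3)

(11, 7) + (2, 11). λ = (11 - 7)/(2 - 11) ≡ 4/4 mod 13. 4⁻¹ ≡ 10 (mod 13) since 4·10 = 40 ≡ 1, so λ ≡ 1.
  x = λ² - 11 - 2 = 1 - 13 ≡ 1; y = λ·(11 - 1) - 7 ≡ 3. → (1, 3)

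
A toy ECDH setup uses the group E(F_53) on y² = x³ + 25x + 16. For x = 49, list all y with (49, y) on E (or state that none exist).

x³ + 25x + 16 = 118890 ≡ 11 (mod 53).
Square roots of 11 mod 53: 8 and 45 (since 8² = 64 ≡ 11).

8, 45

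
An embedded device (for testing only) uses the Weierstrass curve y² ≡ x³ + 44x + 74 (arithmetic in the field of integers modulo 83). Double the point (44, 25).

tangent at (44, 25): λ = (3·44² + 44)/(2·25) ≡ 42/50. 50⁻¹ ≡ 5 (mod 83), so λ ≡ 42·5 ≡ 44.
  x = λ² - 44 - 44 = 1936 - 88 ≡ 22; y = λ·(44 - 22) - 25 ≡ 30. → (22, 30)

(22, 30)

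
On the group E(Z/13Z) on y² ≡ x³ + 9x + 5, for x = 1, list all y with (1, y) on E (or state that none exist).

x³ + 9x + 5 = 15 ≡ 2 (mod 13).
2 is a non-residue mod 13; no y exists.

none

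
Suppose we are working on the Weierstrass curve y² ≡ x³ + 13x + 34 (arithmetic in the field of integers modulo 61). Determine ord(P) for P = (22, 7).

2P: tangent at (22, 7): λ = (3·22² + 13)/(2·7) ≡ 1/14. 14⁻¹ ≡ 48 (mod 61), so λ ≡ 1·48 ≡ 48.
  x = λ² - 22 - 22 = 2304 - 44 ≡ 3; y = λ·(22 - 3) - 7 ≡ 51. → (3, 51)
3P: (3, 51) + (22, 7). λ = (7 - 51)/(22 - 3) ≡ 17/19 mod 61. 19⁻¹ ≡ 45 (mod 61), so λ ≡ 33.
  x = λ² - 3 - 22 = 1089 - 25 ≡ 27; y = λ·(3 - 27) - 51 ≡ 11. → (27, 11)
4P: (27, 11) + (22, 7). λ = (7 - 11)/(22 - 27) ≡ 57/56 mod 61. 56⁻¹ ≡ 12 (mod 61), so λ ≡ 13.
  x = λ² - 27 - 22 = 169 - 49 ≡ 59; y = λ·(27 - 59) - 11 ≡ 0. → (59, 0)
5P: (59, 0) + (22, 7). λ = (7 - 0)/(22 - 59) ≡ 7/24 mod 61. 24⁻¹ ≡ 28 (mod 61), so λ ≡ 13.
  x = λ² - 59 - 22 = 169 - 81 ≡ 27; y = λ·(59 - 27) - 0 ≡ 50. → (27, 50)
6P: (27, 50) + (22, 7). λ = (7 - 50)/(22 - 27) ≡ 18/56 mod 61. 56⁻¹ ≡ 12 (mod 61), so λ ≡ 33.
  x = λ² - 27 - 22 = 1089 - 49 ≡ 3; y = λ·(27 - 3) - 50 ≡ 10. → (3, 10)
7P: (3, 10) + (22, 7). λ = (7 - 10)/(22 - 3) ≡ 58/19 mod 61. 19⁻¹ ≡ 45 (mod 61), so λ ≡ 48.
  x = λ² - 3 - 22 = 2304 - 25 ≡ 22; y = λ·(3 - 22) - 10 ≡ 54. → (22, 54)
8P: (22, 54) + (22, 7): same x and y₁ ≡ -y₂, so the sum is O.
8P = O, so the order is 8.

8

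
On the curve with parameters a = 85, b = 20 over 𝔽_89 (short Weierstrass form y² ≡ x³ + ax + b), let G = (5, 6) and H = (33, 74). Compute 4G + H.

(63, 80)

First 4G:
Double-and-add on 4 = (100)₂. Start with G = (5, 6) for the leading 1-bit.
double: tangent at (5, 6): λ = (3·5² + 85)/(2·6) ≡ 71/12. 12⁻¹ ≡ 52 (mod 89) since 12·52 = 624 ≡ 1, so λ ≡ 71·52 ≡ 43.
  x = λ² - 5 - 5 = 1849 - 10 ≡ 59; y = λ·(5 - 59) - 6 ≡ 75. → (59, 75)
double: tangent at (59, 75): λ = (3·59² + 85)/(2·75) ≡ 26/61. 61⁻¹ ≡ 54 (mod 89), so λ ≡ 26·54 ≡ 69.
  x = λ² - 59 - 59 = 4761 - 118 ≡ 15; y = λ·(59 - 15) - 75 ≡ 24. → (15, 24)
4G = (15, 24).
Finally 4G + H:
(15, 24) + (33, 74). λ = (74 - 24)/(33 - 15) ≡ 50/18 mod 89. 18⁻¹ ≡ 5 (mod 89) since 18·5 = 90 ≡ 1, so λ ≡ 72.
  x = λ² - 15 - 33 = 5184 - 48 ≡ 63; y = λ·(15 - 63) - 24 ≡ 80. → (63, 80)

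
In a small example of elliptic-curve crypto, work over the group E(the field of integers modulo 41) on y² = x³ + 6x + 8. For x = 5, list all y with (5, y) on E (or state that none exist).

x³ + 6x + 8 = 163 ≡ 40 (mod 41).
Square roots of 40 mod 41: 9 and 32 (since 9² = 81 ≡ 40).

9, 32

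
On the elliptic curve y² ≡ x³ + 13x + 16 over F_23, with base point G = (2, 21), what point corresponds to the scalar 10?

(2, 21)

Double-and-add on 10 = (1010)₂. Start with G = (2, 21) for the leading 1-bit.
double: tangent at (2, 21): λ = (3·2² + 13)/(2·21) ≡ 2/19. 19⁻¹ ≡ 17 (mod 23), so λ ≡ 2·17 ≡ 11.
  x = λ² - 2 - 2 = 121 - 4 ≡ 2; y = λ·(2 - 2) - 21 ≡ 2. → (2, 2)
double: tangent at (2, 2): λ = (3·2² + 13)/(2·2) ≡ 2/4. 4⁻¹ ≡ 6 (mod 23), so λ ≡ 2·6 ≡ 12.
  x = λ² - 2 - 2 = 144 - 4 ≡ 2; y = λ·(2 - 2) - 2 ≡ 21. → (2, 21)
add G: tangent at (2, 21): λ = (3·2² + 13)/(2·21) ≡ 2/19. 19⁻¹ ≡ 17 (mod 23), so λ ≡ 2·17 ≡ 11.
  x = λ² - 2 - 2 = 121 - 4 ≡ 2; y = λ·(2 - 2) - 21 ≡ 2. → (2, 2)
double: tangent at (2, 2): λ = (3·2² + 13)/(2·2) ≡ 2/4. 4⁻¹ ≡ 6 (mod 23) since 4·6 = 24 ≡ 1, so λ ≡ 2·6 ≡ 12.
  x = λ² - 2 - 2 = 144 - 4 ≡ 2; y = λ·(2 - 2) - 2 ≡ 21. → (2, 21)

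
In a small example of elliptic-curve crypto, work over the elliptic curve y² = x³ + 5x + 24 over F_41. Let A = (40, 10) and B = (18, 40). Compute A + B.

(40, 10) + (18, 40). λ = (40 - 10)/(18 - 40) ≡ 30/19 mod 41. 19⁻¹ ≡ 13 (mod 41), so λ ≡ 21.
  x = λ² - 40 - 18 = 441 - 58 ≡ 14; y = λ·(40 - 14) - 10 ≡ 3. → (14, 3)

(14, 3)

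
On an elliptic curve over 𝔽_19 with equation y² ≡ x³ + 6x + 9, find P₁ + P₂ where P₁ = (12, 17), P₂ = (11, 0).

(0, 16)

(12, 17) + (11, 0). λ = (0 - 17)/(11 - 12) ≡ 2/18 mod 19. 18⁻¹ ≡ 18 (mod 19) since 18·18 = 324 ≡ 1, so λ ≡ 17.
  x = λ² - 12 - 11 = 289 - 23 ≡ 0; y = λ·(12 - 0) - 17 ≡ 16. → (0, 16)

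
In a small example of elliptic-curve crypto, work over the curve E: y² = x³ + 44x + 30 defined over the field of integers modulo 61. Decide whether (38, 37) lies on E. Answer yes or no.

y² = 37² ≡ 27; x³ + 44x + 30 = 56574 ≡ 27 (mod 61). 27 = 27.

yes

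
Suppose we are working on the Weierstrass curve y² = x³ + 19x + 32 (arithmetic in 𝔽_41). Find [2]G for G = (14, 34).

tangent at (14, 34): λ = (3·14² + 19)/(2·34) ≡ 33/27. 27⁻¹ ≡ 38 (mod 41) since 27·38 = 1026 ≡ 1, so λ ≡ 33·38 ≡ 24.
  x = λ² - 14 - 14 = 576 - 28 ≡ 15; y = λ·(14 - 15) - 34 ≡ 24. → (15, 24)

(15, 24)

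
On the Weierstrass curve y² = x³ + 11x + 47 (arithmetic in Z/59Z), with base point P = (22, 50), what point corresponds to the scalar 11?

Double-and-add on 11 = (1011)₂. Start with P = (22, 50) for the leading 1-bit.
double: tangent at (22, 50): λ = (3·22² + 11)/(2·50) ≡ 47/41. 41⁻¹ ≡ 36 (mod 59) since 41·36 = 1476 ≡ 1, so λ ≡ 47·36 ≡ 40.
  x = λ² - 22 - 22 = 1600 - 44 ≡ 22; y = λ·(22 - 22) - 50 ≡ 9. → (22, 9)
double: tangent at (22, 9): λ = (3·22² + 11)/(2·9) ≡ 47/18. 18⁻¹ ≡ 23 (mod 59), so λ ≡ 47·23 ≡ 19.
  x = λ² - 22 - 22 = 361 - 44 ≡ 22; y = λ·(22 - 22) - 9 ≡ 50. → (22, 50)
add P: tangent at (22, 50): λ = (3·22² + 11)/(2·50) ≡ 47/41. 41⁻¹ ≡ 36 (mod 59), so λ ≡ 47·36 ≡ 40.
  x = λ² - 22 - 22 = 1600 - 44 ≡ 22; y = λ·(22 - 22) - 50 ≡ 9. → (22, 9)
double: tangent at (22, 9): λ = (3·22² + 11)/(2·9) ≡ 47/18. 18⁻¹ ≡ 23 (mod 59), so λ ≡ 47·23 ≡ 19.
  x = λ² - 22 - 22 = 361 - 44 ≡ 22; y = λ·(22 - 22) - 9 ≡ 50. → (22, 50)
add P: tangent at (22, 50): λ = (3·22² + 11)/(2·50) ≡ 47/41. 41⁻¹ ≡ 36 (mod 59), so λ ≡ 47·36 ≡ 40.
  x = λ² - 22 - 22 = 1600 - 44 ≡ 22; y = λ·(22 - 22) - 50 ≡ 9. → (22, 9)

(22, 9)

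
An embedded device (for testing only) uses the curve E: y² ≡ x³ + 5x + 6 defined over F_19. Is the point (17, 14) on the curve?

no

y² = 14² ≡ 6; x³ + 5x + 6 = 5004 ≡ 7 (mod 19). 6 ≠ 7.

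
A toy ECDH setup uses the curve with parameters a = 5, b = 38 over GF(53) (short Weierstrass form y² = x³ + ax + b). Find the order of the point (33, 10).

11

2P: tangent at (33, 10): λ = (3·33² + 5)/(2·10) ≡ 39/20. 20⁻¹ ≡ 8 (mod 53), so λ ≡ 39·8 ≡ 47.
  x = λ² - 33 - 33 = 2209 - 66 ≡ 23; y = λ·(33 - 23) - 10 ≡ 36. → (23, 36)
3P: (23, 36) + (33, 10). λ = (10 - 36)/(33 - 23) ≡ 27/10 mod 53. 10⁻¹ ≡ 16 (mod 53) since 10·16 = 160 ≡ 1, so λ ≡ 8.
  x = λ² - 23 - 33 = 64 - 56 ≡ 8; y = λ·(23 - 8) - 36 ≡ 31. → (8, 31)
4P: (8, 31) + (33, 10). λ = (10 - 31)/(33 - 8) ≡ 32/25 mod 53. 25⁻¹ ≡ 17 (mod 53) since 25·17 = 425 ≡ 1, so λ ≡ 14.
  x = λ² - 8 - 33 = 196 - 41 ≡ 49; y = λ·(8 - 49) - 31 ≡ 31. → (49, 31)
5P: (49, 31) + (33, 10). λ = (10 - 31)/(33 - 49) ≡ 32/37 mod 53. 37⁻¹ ≡ 43 (mod 53), so λ ≡ 51.
  x = λ² - 49 - 33 = 2601 - 82 ≡ 28; y = λ·(49 - 28) - 31 ≡ 33. → (28, 33)
6P: (28, 33) + (33, 10). λ = (10 - 33)/(33 - 28) ≡ 30/5 mod 53. 5⁻¹ ≡ 32 (mod 53) since 5·32 = 160 ≡ 1, so λ ≡ 6.
  x = λ² - 28 - 33 = 36 - 61 ≡ 28; y = λ·(28 - 28) - 33 ≡ 20. → (28, 20)
7P: (28, 20) + (33, 10). λ = (10 - 20)/(33 - 28) ≡ 43/5 mod 53. 5⁻¹ ≡ 32 (mod 53), so λ ≡ 51.
  x = λ² - 28 - 33 = 2601 - 61 ≡ 49; y = λ·(28 - 49) - 20 ≡ 22. → (49, 22)
8P: (49, 22) + (33, 10). λ = (10 - 22)/(33 - 49) ≡ 41/37 mod 53. 37⁻¹ ≡ 43 (mod 53), so λ ≡ 14.
  x = λ² - 49 - 33 = 196 - 82 ≡ 8; y = λ·(49 - 8) - 22 ≡ 22. → (8, 22)
9P: (8, 22) + (33, 10). λ = (10 - 22)/(33 - 8) ≡ 41/25 mod 53. 25⁻¹ ≡ 17 (mod 53), so λ ≡ 8.
  x = λ² - 8 - 33 = 64 - 41 ≡ 23; y = λ·(8 - 23) - 22 ≡ 17. → (23, 17)
10P: (23, 17) + (33, 10). λ = (10 - 17)/(33 - 23) ≡ 46/10 mod 53. 10⁻¹ ≡ 16 (mod 53) since 10·16 = 160 ≡ 1, so λ ≡ 47.
  x = λ² - 23 - 33 = 2209 - 56 ≡ 33; y = λ·(23 - 33) - 17 ≡ 43. → (33, 43)
11P: (33, 43) + (33, 10): same x and y₁ ≡ -y₂, so the sum is the point at infinity.
11P = the point at infinity, so the order is 11.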